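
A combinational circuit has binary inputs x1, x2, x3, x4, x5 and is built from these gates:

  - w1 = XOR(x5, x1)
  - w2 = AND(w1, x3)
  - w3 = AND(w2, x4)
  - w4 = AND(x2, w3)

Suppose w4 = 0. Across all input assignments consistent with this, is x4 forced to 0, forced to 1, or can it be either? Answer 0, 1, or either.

Both values of x4 occur among assignments with w4 = 0:
  x4=0: x1=0, x2=0, x3=0, x4=0, x5=0
  x4=1: x1=0, x2=0, x3=0, x4=1, x5=0

either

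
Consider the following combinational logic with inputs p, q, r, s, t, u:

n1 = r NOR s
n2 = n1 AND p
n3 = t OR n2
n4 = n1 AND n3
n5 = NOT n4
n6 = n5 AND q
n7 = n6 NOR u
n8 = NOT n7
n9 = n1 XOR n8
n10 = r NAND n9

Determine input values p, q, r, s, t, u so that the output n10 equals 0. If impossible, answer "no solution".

n10 = r NAND n9 must be 0, so both r = 1 and n9 = 1.
n9 = n1 XOR n8 must be 1, so n1 and n8 differ.
Check with p=0, q=1, r=1, s=0, t=1, u=0:
n1 = r NOR s = 1 NOR 0 = 0
n2 = n1 AND p = 0 AND 0 = 0
n3 = t OR n2 = 1 OR 0 = 1
n4 = n1 AND n3 = 0 AND 1 = 0
n5 = NOT n4 = NOT 0 = 1
n6 = n5 AND q = 1 AND 1 = 1
n7 = n6 NOR u = 1 NOR 0 = 0
n8 = NOT n7 = NOT 0 = 1
n9 = n1 XOR n8 = 0 XOR 1 = 1
n10 = r NAND n9 = 1 NAND 1 = 0
So n10 = 0 as required.

p=0, q=1, r=1, s=0, t=1, u=0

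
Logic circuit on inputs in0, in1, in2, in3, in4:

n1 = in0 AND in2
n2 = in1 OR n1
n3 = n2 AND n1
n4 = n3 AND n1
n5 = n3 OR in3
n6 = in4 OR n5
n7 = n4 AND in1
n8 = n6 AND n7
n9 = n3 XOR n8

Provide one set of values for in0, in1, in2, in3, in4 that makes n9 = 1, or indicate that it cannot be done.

in0=1, in1=0, in2=1, in3=1, in4=1

n9 = n3 XOR n8 must be 1, so n3 and n8 differ.
Check with in0=1, in1=0, in2=1, in3=1, in4=1:
n1 = in0 AND in2 = 1 AND 1 = 1
n2 = in1 OR n1 = 0 OR 1 = 1
n3 = n2 AND n1 = 1 AND 1 = 1
n4 = n3 AND n1 = 1 AND 1 = 1
n5 = n3 OR in3 = 1 OR 1 = 1
n6 = in4 OR n5 = 1 OR 1 = 1
n7 = n4 AND in1 = 1 AND 0 = 0
n8 = n6 AND n7 = 1 AND 0 = 0
n9 = n3 XOR n8 = 1 XOR 0 = 1
So n9 = 1 as required.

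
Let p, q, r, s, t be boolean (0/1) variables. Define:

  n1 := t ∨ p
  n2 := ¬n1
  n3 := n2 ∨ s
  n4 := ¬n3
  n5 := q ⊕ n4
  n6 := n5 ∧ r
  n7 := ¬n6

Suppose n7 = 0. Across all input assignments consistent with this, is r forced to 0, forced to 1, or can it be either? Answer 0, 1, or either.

1

n7 = ¬n6 must be 0, so n6 = 1.
Every assignment with n7 = 0 has r = 1; there are 8 such assignment(s).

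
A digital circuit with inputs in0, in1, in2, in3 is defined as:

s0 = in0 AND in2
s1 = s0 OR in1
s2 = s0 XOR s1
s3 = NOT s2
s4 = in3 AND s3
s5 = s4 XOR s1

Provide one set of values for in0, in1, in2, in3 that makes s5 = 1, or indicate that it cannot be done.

Check with in0=1, in1=1, in2=1, in3=0:
s0 = in0 AND in2 = 1 AND 1 = 1
s1 = s0 OR in1 = 1 OR 1 = 1
s2 = s0 XOR s1 = 1 XOR 1 = 0
s3 = NOT s2 = NOT 0 = 1
s4 = in3 AND s3 = 0 AND 1 = 0
s5 = s4 XOR s1 = 0 XOR 1 = 1
So s5 = 1 as required.

in0=1, in1=1, in2=1, in3=0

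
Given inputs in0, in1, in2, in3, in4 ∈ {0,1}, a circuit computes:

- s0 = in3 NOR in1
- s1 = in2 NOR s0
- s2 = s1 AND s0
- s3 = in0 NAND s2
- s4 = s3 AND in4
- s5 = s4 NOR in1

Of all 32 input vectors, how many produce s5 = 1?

8

s5 = s4 NOR in1 must be 1, so both s4 = 0 and in1 = 0.
Enumerating the 32 input combinations, 8 give s5 = 1 and 24 give s5 = 0.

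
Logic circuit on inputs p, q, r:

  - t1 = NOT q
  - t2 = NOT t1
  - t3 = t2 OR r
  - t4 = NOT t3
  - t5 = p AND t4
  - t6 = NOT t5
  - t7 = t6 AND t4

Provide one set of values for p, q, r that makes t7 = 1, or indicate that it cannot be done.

p=0 q=0 r=0

t7 = t6 AND t4 must be 1, so both t6 = 1 and t4 = 1.
t6 = NOT t5 must be 1, so t5 = 0.
t4 = NOT t3 must be 1, so t3 = 0.
Check with p=0 q=0 r=0:
t1 = NOT q = NOT 0 = 1
t2 = NOT t1 = NOT 1 = 0
t3 = t2 OR r = 0 OR 0 = 0
t4 = NOT t3 = NOT 0 = 1
t5 = p AND t4 = 0 AND 1 = 0
t6 = NOT t5 = NOT 0 = 1
t7 = t6 AND t4 = 1 AND 1 = 1
So t7 = 1 as required.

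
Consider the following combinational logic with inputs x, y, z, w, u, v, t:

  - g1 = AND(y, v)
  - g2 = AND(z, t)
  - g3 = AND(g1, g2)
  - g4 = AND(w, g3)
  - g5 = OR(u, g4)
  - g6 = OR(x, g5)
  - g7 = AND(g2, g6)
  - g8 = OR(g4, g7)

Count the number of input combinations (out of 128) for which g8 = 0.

g8 = OR(g4, g7) must be 0, so both g4 = 0 and g7 = 0.
g4 = AND(w, g3) must be 0, so at least one of w, g3 is 0.
g7 = AND(g2, g6) must be 0, so at least one of g2, g6 is 0.
Enumerating the 128 input combinations, 103 give g8 = 0 and 25 give g8 = 1.

103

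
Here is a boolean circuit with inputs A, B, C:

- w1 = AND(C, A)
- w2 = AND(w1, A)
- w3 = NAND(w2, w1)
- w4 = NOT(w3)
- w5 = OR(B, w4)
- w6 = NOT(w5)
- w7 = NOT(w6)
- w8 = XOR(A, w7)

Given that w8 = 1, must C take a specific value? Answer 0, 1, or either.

Both values of C occur among assignments with w8 = 1:
  C=0: A=0, B=1, C=0
  C=1: A=0, B=1, C=1

either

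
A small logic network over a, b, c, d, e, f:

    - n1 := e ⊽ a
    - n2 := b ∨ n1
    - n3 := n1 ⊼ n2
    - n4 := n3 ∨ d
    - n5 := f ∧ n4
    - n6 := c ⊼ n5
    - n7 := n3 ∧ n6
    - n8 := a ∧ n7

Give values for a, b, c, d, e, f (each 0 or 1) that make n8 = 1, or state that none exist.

n8 = a ∧ n7 must be 1, so both a = 1 and n7 = 1.
n7 = n3 ∧ n6 must be 1, so both n3 = 1 and n6 = 1.
n3 = n1 ⊼ n2 must be 1, so at least one of n1, n2 is 0.
Check with a=1 b=1 c=1 d=1 e=0 f=0:
n1 = e ⊽ a = 0 ⊽ 1 = 0
n2 = b ∨ n1 = 1 ∨ 0 = 1
n3 = n1 ⊼ n2 = 0 ⊼ 1 = 1
n4 = n3 ∨ d = 1 ∨ 1 = 1
n5 = f ∧ n4 = 0 ∧ 1 = 0
n6 = c ⊼ n5 = 1 ⊼ 0 = 1
n7 = n3 ∧ n6 = 1 ∧ 1 = 1
n8 = a ∧ n7 = 1 ∧ 1 = 1
So n8 = 1 as required.

a=1 b=1 c=1 d=1 e=0 f=0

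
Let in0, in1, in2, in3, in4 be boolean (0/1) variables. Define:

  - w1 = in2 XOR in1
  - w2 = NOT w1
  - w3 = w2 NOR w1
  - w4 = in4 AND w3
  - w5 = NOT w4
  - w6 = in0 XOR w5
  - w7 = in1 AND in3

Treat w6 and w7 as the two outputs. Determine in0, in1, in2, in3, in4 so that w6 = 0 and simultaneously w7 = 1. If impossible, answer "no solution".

Check with in0=1, in1=1, in2=1, in3=1, in4=0:
w1 = in2 XOR in1 = 1 XOR 1 = 0
w2 = NOT w1 = NOT 0 = 1
w3 = w2 NOR w1 = 1 NOR 0 = 0
w4 = in4 AND w3 = 0 AND 0 = 0
w5 = NOT w4 = NOT 0 = 1
w6 = in0 XOR w5 = 1 XOR 1 = 0
w7 = in1 AND in3 = 1 AND 1 = 1
So w6 = 0 and w7 = 1.

in0=1, in1=1, in2=1, in3=1, in4=0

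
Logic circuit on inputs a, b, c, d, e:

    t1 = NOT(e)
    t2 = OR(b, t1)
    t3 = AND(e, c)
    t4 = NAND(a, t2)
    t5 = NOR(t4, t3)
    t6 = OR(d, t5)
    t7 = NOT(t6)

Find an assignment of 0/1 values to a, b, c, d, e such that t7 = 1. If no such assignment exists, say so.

t7 = NOT(t6) must be 1, so t6 = 0.
Check with a=0, b=1, c=0, d=0, e=1:
t1 = NOT(e) = NOT 1 = 0
t2 = OR(b, t1) = OR(1, 0) = 1
t3 = AND(e, c) = AND(1, 0) = 0
t4 = NAND(a, t2) = NAND(0, 1) = 1
t5 = NOR(t4, t3) = NOR(1, 0) = 0
t6 = OR(d, t5) = OR(0, 0) = 0
t7 = NOT(t6) = NOT 0 = 1
So t7 = 1 as required.

a=0, b=1, c=0, d=0, e=1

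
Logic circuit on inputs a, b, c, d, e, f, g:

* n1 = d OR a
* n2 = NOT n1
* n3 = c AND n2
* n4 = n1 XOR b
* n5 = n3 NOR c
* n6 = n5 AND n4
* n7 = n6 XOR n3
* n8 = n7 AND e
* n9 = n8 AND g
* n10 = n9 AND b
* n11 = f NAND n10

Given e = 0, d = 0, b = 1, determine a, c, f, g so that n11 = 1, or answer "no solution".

a=0, c=0, f=0, g=0

Check with e = 0, d = 0, b = 1 and a=0, c=0, f=0, g=0:
n1 = d OR a = 0 OR 0 = 0
n2 = NOT n1 = NOT 0 = 1
n3 = c AND n2 = 0 AND 1 = 0
n4 = n1 XOR b = 0 XOR 1 = 1
n5 = n3 NOR c = 0 NOR 0 = 1
n6 = n5 AND n4 = 1 AND 1 = 1
n7 = n6 XOR n3 = 1 XOR 0 = 1
n8 = n7 AND e = 1 AND 0 = 0
n9 = n8 AND g = 0 AND 0 = 0
n10 = n9 AND b = 0 AND 1 = 0
n11 = f NAND n10 = 0 NAND 0 = 1
So n11 = 1.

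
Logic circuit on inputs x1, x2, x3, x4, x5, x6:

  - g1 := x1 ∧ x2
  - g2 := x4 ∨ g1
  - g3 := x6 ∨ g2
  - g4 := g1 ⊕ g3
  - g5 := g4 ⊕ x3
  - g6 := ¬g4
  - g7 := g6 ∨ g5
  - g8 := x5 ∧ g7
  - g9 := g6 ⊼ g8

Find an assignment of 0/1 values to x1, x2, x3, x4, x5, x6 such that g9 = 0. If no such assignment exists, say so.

g9 = g6 ⊼ g8 must be 0, so both g6 = 1 and g8 = 1.
Check with x1=0, x2=0, x3=0, x4=0, x5=1, x6=0:
g1 = x1 ∧ x2 = 0 ∧ 0 = 0
g2 = x4 ∨ g1 = 0 ∨ 0 = 0
g3 = x6 ∨ g2 = 0 ∨ 0 = 0
g4 = g1 ⊕ g3 = 0 ⊕ 0 = 0
g5 = g4 ⊕ x3 = 0 ⊕ 0 = 0
g6 = ¬g4 = ¬0 = 1
g7 = g6 ∨ g5 = 1 ∨ 0 = 1
g8 = x5 ∧ g7 = 1 ∧ 1 = 1
g9 = g6 ⊼ g8 = 1 ⊼ 1 = 0
So g9 = 0 as required.

x1=0, x2=0, x3=0, x4=0, x5=1, x6=0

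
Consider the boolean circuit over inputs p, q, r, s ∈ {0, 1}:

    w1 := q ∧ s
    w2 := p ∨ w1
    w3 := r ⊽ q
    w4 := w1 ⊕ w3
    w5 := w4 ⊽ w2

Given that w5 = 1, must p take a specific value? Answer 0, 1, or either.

0

w5 = w4 ⊽ w2 must be 1, so both w4 = 0 and w2 = 0.
w4 = w1 ⊕ w3 must be 0, so w1 and w3 are equal.
w2 = p ∨ w1 must be 0, so both p = 0 and w1 = 0.
Every assignment with w5 = 1 has p = 0; there are 4 such assignment(s).
  p=0, q=0, r=1, s=0
  p=0, q=0, r=1, s=1
  p=0, q=1, r=0, s=0
  p=0, q=1, r=1, s=0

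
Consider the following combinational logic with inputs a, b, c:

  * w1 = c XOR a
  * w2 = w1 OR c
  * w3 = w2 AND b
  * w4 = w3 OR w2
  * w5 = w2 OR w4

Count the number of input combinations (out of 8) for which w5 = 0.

w5 = w2 OR w4 must be 0, so both w2 = 0 and w4 = 0.
Satisfying assignments:
  a=0, b=0, c=0
  a=0, b=1, c=0

2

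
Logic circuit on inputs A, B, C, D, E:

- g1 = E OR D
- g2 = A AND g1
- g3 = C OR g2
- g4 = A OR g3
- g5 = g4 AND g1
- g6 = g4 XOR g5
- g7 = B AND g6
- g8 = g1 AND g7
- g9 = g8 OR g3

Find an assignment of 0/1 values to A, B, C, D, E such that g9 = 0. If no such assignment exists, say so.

g9 = g8 OR g3 must be 0, so both g8 = 0 and g3 = 0.
g8 = g1 AND g7 must be 0, so at least one of g1, g7 is 0.
g3 = C OR g2 must be 0, so both C = 0 and g2 = 0.
Check with A=0, B=1, C=0, D=1, E=1:
g1 = E OR D = 1 OR 1 = 1
g2 = A AND g1 = 0 AND 1 = 0
g3 = C OR g2 = 0 OR 0 = 0
g4 = A OR g3 = 0 OR 0 = 0
g5 = g4 AND g1 = 0 AND 1 = 0
g6 = g4 XOR g5 = 0 XOR 0 = 0
g7 = B AND g6 = 1 AND 0 = 0
g8 = g1 AND g7 = 1 AND 0 = 0
g9 = g8 OR g3 = 0 OR 0 = 0
So g9 = 0 as required.

A=0, B=1, C=0, D=1, E=1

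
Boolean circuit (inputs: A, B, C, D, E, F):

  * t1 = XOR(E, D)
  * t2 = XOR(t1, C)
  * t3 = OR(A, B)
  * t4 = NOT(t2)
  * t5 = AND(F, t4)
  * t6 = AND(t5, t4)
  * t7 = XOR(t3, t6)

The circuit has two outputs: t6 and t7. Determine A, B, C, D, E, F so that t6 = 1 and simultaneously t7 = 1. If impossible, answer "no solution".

Check with A=0, B=0, C=1, D=0, E=1, F=1:
t1 = XOR(E, D) = XOR(1, 0) = 1
t2 = XOR(t1, C) = XOR(1, 1) = 0
t3 = OR(A, B) = OR(0, 0) = 0
t4 = NOT(t2) = NOT 0 = 1
t5 = AND(F, t4) = AND(1, 1) = 1
t6 = AND(t5, t4) = AND(1, 1) = 1
t7 = XOR(t3, t6) = XOR(0, 1) = 1
So t6 = 1 and t7 = 1.

A=0, B=0, C=1, D=0, E=1, F=1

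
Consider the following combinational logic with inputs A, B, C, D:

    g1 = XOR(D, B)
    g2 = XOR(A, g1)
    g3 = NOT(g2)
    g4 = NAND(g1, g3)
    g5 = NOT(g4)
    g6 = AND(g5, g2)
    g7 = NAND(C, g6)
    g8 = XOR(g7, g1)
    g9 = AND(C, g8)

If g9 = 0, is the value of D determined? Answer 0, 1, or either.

either

Both values of D occur among assignments with g9 = 0:
  D=0: A=0, B=0, C=0, D=0
  D=1: A=0, B=0, C=0, D=1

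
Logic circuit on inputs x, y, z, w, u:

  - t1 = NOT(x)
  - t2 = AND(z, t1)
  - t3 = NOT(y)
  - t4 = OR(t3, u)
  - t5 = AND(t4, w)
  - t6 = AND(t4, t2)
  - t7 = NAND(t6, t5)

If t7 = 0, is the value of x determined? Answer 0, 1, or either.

t7 = NAND(t6, t5) must be 0, so both t6 = 1 and t5 = 1.
Every assignment with t7 = 0 has x = 0; there are 3 such assignment(s).
  x=0, y=0, z=1, w=1, u=0
  x=0, y=0, z=1, w=1, u=1
  x=0, y=1, z=1, w=1, u=1

0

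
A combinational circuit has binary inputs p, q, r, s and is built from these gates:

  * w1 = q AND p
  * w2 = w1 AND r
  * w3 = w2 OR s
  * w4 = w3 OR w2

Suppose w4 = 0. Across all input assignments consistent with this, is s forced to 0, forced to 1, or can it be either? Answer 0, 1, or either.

w4 = w3 OR w2 must be 0, so both w3 = 0 and w2 = 0.
Every assignment with w4 = 0 has s = 0; there are 7 such assignment(s).

0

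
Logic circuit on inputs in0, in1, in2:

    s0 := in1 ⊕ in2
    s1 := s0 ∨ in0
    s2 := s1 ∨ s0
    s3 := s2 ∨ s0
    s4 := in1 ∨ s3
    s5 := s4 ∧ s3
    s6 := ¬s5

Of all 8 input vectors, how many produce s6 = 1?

2

s6 = ¬s5 must be 1, so s5 = 0.
s5 = s4 ∧ s3 must be 0, so at least one of s4, s3 is 0.
Satisfying assignments:
  in0=0, in1=0, in2=0
  in0=0, in1=1, in2=1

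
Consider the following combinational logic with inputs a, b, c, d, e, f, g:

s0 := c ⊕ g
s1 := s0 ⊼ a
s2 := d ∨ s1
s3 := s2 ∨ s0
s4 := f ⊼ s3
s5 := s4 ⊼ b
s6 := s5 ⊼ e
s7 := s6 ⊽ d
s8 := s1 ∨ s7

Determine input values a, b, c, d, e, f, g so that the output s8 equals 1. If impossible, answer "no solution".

a=0, b=0, c=1, d=1, e=0, f=0, g=1

s8 = s1 ∨ s7 must be 1, so at least one of s1, s7 is 1.
Check with a=0, b=0, c=1, d=1, e=0, f=0, g=1:
s0 = c ⊕ g = 1 ⊕ 1 = 0
s1 = s0 ⊼ a = 0 ⊼ 0 = 1
s2 = d ∨ s1 = 1 ∨ 1 = 1
s3 = s2 ∨ s0 = 1 ∨ 0 = 1
s4 = f ⊼ s3 = 0 ⊼ 1 = 1
s5 = s4 ⊼ b = 1 ⊼ 0 = 1
s6 = s5 ⊼ e = 1 ⊼ 0 = 1
s7 = s6 ⊽ d = 1 ⊽ 1 = 0
s8 = s1 ∨ s7 = 1 ∨ 0 = 1
So s8 = 1 as required.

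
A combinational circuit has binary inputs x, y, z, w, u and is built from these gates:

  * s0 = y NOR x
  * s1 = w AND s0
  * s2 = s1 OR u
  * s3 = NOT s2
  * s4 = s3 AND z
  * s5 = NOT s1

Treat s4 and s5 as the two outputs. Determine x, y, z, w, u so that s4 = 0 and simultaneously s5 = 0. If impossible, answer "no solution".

x=0 y=0 z=0 w=1 u=1

Check with x=0 y=0 z=0 w=1 u=1:
s0 = y NOR x = 0 NOR 0 = 1
s1 = w AND s0 = 1 AND 1 = 1
s2 = s1 OR u = 1 OR 1 = 1
s3 = NOT s2 = NOT 1 = 0
s4 = s3 AND z = 0 AND 0 = 0
s5 = NOT s1 = NOT 1 = 0
So s4 = 0 and s5 = 0.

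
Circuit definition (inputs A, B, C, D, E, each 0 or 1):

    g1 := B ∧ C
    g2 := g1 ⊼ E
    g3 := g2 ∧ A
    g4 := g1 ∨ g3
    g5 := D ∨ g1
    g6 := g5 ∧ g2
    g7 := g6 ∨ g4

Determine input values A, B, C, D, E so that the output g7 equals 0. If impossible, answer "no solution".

g7 = g6 ∨ g4 must be 0, so both g6 = 0 and g4 = 0.
Check with A=0 B=0 C=0 D=0 E=1:
g1 = B ∧ C = 0 ∧ 0 = 0
g2 = g1 ⊼ E = 0 ⊼ 1 = 1
g3 = g2 ∧ A = 1 ∧ 0 = 0
g4 = g1 ∨ g3 = 0 ∨ 0 = 0
g5 = D ∨ g1 = 0 ∨ 0 = 0
g6 = g5 ∧ g2 = 0 ∧ 1 = 0
g7 = g6 ∨ g4 = 0 ∨ 0 = 0
So g7 = 0 as required.

A=0 B=0 C=0 D=0 E=1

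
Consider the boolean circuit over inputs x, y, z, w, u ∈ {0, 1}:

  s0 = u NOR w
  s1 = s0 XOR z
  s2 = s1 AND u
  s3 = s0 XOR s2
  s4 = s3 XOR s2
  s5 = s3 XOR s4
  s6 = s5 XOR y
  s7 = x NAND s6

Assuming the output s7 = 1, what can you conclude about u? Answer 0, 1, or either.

Both values of u occur among assignments with s7 = 1:
  u=0: x=0, y=0, z=0, w=0, u=0
  u=1: x=0, y=0, z=0, w=0, u=1

either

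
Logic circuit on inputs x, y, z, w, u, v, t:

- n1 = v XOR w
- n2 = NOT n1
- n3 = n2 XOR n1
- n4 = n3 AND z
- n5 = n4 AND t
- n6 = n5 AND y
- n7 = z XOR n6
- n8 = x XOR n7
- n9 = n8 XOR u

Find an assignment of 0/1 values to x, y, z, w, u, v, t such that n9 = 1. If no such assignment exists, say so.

x=0 y=1 z=0 w=0 u=1 v=0 t=1

n9 = n8 XOR u must be 1, so n8 and u differ.
Check with x=0 y=1 z=0 w=0 u=1 v=0 t=1:
n1 = v XOR w = 0 XOR 0 = 0
n2 = NOT n1 = NOT 0 = 1
n3 = n2 XOR n1 = 1 XOR 0 = 1
n4 = n3 AND z = 1 AND 0 = 0
n5 = n4 AND t = 0 AND 1 = 0
n6 = n5 AND y = 0 AND 1 = 0
n7 = z XOR n6 = 0 XOR 0 = 0
n8 = x XOR n7 = 0 XOR 0 = 0
n9 = n8 XOR u = 0 XOR 1 = 1
So n9 = 1 as required.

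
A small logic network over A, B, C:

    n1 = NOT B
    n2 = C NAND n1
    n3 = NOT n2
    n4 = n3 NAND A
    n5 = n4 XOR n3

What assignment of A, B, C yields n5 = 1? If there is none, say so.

n5 = n4 XOR n3 must be 1, so n4 and n3 differ.
Check with A=1, B=1, C=0:
n1 = NOT B = NOT 1 = 0
n2 = C NAND n1 = 0 NAND 0 = 1
n3 = NOT n2 = NOT 1 = 0
n4 = n3 NAND A = 0 NAND 1 = 1
n5 = n4 XOR n3 = 1 XOR 0 = 1
So n5 = 1 as required.

A=1, B=1, C=0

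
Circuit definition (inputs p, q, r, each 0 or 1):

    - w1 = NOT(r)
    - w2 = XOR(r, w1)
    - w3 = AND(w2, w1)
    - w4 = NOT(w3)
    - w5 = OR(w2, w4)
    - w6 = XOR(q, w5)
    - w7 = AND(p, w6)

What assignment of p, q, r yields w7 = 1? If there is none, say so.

Check with p=1, q=0, r=1:
w1 = NOT(r) = NOT 1 = 0
w2 = XOR(r, w1) = XOR(1, 0) = 1
w3 = AND(w2, w1) = AND(1, 0) = 0
w4 = NOT(w3) = NOT 0 = 1
w5 = OR(w2, w4) = OR(1, 1) = 1
w6 = XOR(q, w5) = XOR(0, 1) = 1
w7 = AND(p, w6) = AND(1, 1) = 1
So w7 = 1 as required.

p=1, q=0, r=1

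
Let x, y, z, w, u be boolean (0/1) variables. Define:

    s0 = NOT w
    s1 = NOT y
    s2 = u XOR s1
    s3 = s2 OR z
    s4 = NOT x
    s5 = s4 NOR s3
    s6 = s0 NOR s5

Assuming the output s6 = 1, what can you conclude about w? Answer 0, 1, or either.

s6 = s0 NOR s5 must be 1, so both s0 = 0 and s5 = 0.
Every assignment with s6 = 1 has w = 1; there are 14 such assignment(s).

1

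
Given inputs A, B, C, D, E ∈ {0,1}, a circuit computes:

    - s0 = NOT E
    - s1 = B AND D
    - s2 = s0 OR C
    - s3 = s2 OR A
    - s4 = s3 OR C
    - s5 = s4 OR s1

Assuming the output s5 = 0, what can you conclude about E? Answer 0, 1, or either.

1

s5 = s4 OR s1 must be 0, so both s4 = 0 and s1 = 0.
s4 = s3 OR C must be 0, so both s3 = 0 and C = 0.
Every assignment with s5 = 0 has E = 1; there are 3 such assignment(s).
  A=0, B=0, C=0, D=0, E=1
  A=0, B=0, C=0, D=1, E=1
  A=0, B=1, C=0, D=0, E=1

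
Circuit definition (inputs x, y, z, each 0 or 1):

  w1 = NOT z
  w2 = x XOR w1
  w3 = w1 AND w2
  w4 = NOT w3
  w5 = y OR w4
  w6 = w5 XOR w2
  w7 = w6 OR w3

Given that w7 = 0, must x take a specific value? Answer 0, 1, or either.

w7 = w6 OR w3 must be 0, so both w6 = 0 and w3 = 0.
Every assignment with w7 = 0 has x = 1; there are 2 such assignment(s).
  x=1, y=0, z=1
  x=1, y=1, z=1

1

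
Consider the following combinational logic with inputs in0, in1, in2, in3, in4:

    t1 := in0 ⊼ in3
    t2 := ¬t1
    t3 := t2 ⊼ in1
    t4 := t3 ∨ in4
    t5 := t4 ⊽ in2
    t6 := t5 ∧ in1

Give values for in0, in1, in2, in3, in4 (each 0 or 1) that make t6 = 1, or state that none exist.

in0=1, in1=1, in2=0, in3=1, in4=0

t6 = t5 ∧ in1 must be 1, so both t5 = 1 and in1 = 1.
t5 = t4 ⊽ in2 must be 1, so both t4 = 0 and in2 = 0.
t4 = t3 ∨ in4 must be 0, so both t3 = 0 and in4 = 0.
Check with in0=1, in1=1, in2=0, in3=1, in4=0:
t1 = in0 ⊼ in3 = 1 ⊼ 1 = 0
t2 = ¬t1 = ¬0 = 1
t3 = t2 ⊼ in1 = 1 ⊼ 1 = 0
t4 = t3 ∨ in4 = 0 ∨ 0 = 0
t5 = t4 ⊽ in2 = 0 ⊽ 0 = 1
t6 = t5 ∧ in1 = 1 ∧ 1 = 1
So t6 = 1 as required.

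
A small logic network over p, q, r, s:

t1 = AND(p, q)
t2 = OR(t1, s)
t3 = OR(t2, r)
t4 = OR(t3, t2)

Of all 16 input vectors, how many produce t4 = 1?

13

t4 = OR(t3, t2) must be 1, so at least one of t3, t2 is 1.
Enumerating the 16 input combinations, 13 give t4 = 1 and 3 give t4 = 0.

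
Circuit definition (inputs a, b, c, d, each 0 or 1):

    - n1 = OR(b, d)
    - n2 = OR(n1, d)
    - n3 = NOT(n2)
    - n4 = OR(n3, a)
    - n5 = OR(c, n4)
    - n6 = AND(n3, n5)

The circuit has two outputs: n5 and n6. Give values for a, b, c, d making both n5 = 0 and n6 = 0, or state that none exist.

Check with a=0, b=0, c=0, d=1:
n1 = OR(b, d) = OR(0, 1) = 1
n2 = OR(n1, d) = OR(1, 1) = 1
n3 = NOT(n2) = NOT 1 = 0
n4 = OR(n3, a) = OR(0, 0) = 0
n5 = OR(c, n4) = OR(0, 0) = 0
n6 = AND(n3, n5) = AND(0, 0) = 0
So n5 = 0 and n6 = 0.

a=0, b=0, c=0, d=1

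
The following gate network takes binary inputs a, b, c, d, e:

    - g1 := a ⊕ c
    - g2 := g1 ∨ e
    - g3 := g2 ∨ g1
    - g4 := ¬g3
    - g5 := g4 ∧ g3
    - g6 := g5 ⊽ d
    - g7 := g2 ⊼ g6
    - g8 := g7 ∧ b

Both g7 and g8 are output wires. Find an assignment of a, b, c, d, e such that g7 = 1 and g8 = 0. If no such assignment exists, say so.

Check with a=1, b=0, c=0, d=1, e=1:
g1 = a ⊕ c = 1 ⊕ 0 = 1
g2 = g1 ∨ e = 1 ∨ 1 = 1
g3 = g2 ∨ g1 = 1 ∨ 1 = 1
g4 = ¬g3 = ¬1 = 0
g5 = g4 ∧ g3 = 0 ∧ 1 = 0
g6 = g5 ⊽ d = 0 ⊽ 1 = 0
g7 = g2 ⊼ g6 = 1 ⊼ 0 = 1
g8 = g7 ∧ b = 1 ∧ 0 = 0
So g7 = 1 and g8 = 0.

a=1, b=0, c=0, d=1, e=1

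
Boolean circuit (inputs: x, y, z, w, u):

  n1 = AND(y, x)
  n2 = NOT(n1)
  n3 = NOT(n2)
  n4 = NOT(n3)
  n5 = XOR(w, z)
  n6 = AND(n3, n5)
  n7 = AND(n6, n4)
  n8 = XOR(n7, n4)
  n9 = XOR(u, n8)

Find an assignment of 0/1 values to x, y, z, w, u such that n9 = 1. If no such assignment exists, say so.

x=1 y=0 z=1 w=1 u=0

n9 = XOR(u, n8) must be 1, so u and n8 differ.
Check with x=1 y=0 z=1 w=1 u=0:
n1 = AND(y, x) = AND(0, 1) = 0
n2 = NOT(n1) = NOT 0 = 1
n3 = NOT(n2) = NOT 1 = 0
n4 = NOT(n3) = NOT 0 = 1
n5 = XOR(w, z) = XOR(1, 1) = 0
n6 = AND(n3, n5) = AND(0, 0) = 0
n7 = AND(n6, n4) = AND(0, 1) = 0
n8 = XOR(n7, n4) = XOR(0, 1) = 1
n9 = XOR(u, n8) = XOR(0, 1) = 1
So n9 = 1 as required.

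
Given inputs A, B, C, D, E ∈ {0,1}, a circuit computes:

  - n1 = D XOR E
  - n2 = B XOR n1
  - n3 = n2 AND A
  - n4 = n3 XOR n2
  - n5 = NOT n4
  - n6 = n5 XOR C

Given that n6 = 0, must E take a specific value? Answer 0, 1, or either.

either

Both values of E occur among assignments with n6 = 0:
  E=0: A=0, B=0, C=0, D=1, E=0
  E=1: A=0, B=0, C=0, D=0, E=1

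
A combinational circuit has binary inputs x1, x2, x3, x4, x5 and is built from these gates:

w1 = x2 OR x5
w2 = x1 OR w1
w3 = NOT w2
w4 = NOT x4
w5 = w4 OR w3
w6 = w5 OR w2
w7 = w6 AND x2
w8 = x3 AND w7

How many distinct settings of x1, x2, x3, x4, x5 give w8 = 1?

8

w8 = x3 AND w7 must be 1, so both x3 = 1 and w7 = 1.
w7 = w6 AND x2 must be 1, so both w6 = 1 and x2 = 1.
Enumerating the 32 input combinations, 8 give w8 = 1 and 24 give w8 = 0.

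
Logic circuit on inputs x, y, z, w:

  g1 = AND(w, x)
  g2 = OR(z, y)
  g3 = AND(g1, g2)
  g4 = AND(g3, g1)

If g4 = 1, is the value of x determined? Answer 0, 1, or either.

g4 = AND(g3, g1) must be 1, so both g3 = 1 and g1 = 1.
g3 = AND(g1, g2) must be 1, so both g1 = 1 and g2 = 1.
Every assignment with g4 = 1 has x = 1; there are 3 such assignment(s).
  x=1, y=0, z=1, w=1
  x=1, y=1, z=0, w=1
  x=1, y=1, z=1, w=1

1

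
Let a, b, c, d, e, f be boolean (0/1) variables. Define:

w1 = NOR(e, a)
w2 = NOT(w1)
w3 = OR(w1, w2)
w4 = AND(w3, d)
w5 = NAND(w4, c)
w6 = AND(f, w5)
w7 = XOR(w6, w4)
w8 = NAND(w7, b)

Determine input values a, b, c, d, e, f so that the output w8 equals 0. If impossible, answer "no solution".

a=1, b=1, c=1, d=1, e=1, f=0

w8 = NAND(w7, b) must be 0, so both w7 = 1 and b = 1.
w7 = XOR(w6, w4) must be 1, so w6 and w4 differ.
Check with a=1, b=1, c=1, d=1, e=1, f=0:
w1 = NOR(e, a) = NOR(1, 1) = 0
w2 = NOT(w1) = NOT 0 = 1
w3 = OR(w1, w2) = OR(0, 1) = 1
w4 = AND(w3, d) = AND(1, 1) = 1
w5 = NAND(w4, c) = NAND(1, 1) = 0
w6 = AND(f, w5) = AND(0, 0) = 0
w7 = XOR(w6, w4) = XOR(0, 1) = 1
w8 = NAND(w7, b) = NAND(1, 1) = 0
So w8 = 0 as required.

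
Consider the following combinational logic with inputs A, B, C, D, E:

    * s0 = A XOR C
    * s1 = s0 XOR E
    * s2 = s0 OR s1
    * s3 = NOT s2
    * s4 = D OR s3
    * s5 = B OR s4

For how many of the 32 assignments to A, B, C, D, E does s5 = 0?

s5 = B OR s4 must be 0, so both B = 0 and s4 = 0.
Enumerating the 32 input combinations, 6 give s5 = 0 and 26 give s5 = 1.

6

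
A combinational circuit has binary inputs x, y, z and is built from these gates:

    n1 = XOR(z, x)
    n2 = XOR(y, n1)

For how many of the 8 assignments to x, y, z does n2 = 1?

n2 = XOR(y, n1) must be 1, so y and n1 differ.
Satisfying assignments:
  x=0, y=0, z=1
  x=0, y=1, z=0
  x=1, y=0, z=0
  x=1, y=1, z=1

4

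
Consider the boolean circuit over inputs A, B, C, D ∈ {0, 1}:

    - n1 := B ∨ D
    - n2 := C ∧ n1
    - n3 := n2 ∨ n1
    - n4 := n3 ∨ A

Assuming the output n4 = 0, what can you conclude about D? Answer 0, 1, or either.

n4 = n3 ∨ A must be 0, so both n3 = 0 and A = 0.
n3 = n2 ∨ n1 must be 0, so both n2 = 0 and n1 = 0.
Every assignment with n4 = 0 has D = 0; there are 2 such assignment(s).
  A=0, B=0, C=0, D=0
  A=0, B=0, C=1, D=0

0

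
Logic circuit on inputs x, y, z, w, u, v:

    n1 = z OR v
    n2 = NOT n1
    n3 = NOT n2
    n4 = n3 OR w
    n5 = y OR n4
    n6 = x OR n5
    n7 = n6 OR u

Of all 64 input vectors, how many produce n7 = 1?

63

n7 = n6 OR u must be 1, so at least one of n6, u is 1.
Enumerating the 64 input combinations, 63 give n7 = 1 and 1 give n7 = 0.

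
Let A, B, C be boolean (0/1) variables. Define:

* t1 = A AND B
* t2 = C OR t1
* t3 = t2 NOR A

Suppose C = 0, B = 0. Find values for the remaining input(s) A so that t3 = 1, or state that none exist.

t3 = t2 NOR A must be 1, so both t2 = 0 and A = 0.
Check with C = 0, B = 0 and A=0:
t1 = A AND B = 0 AND 0 = 0
t2 = C OR t1 = 0 OR 0 = 0
t3 = t2 NOR A = 0 NOR 0 = 1
So t3 = 1.

A=0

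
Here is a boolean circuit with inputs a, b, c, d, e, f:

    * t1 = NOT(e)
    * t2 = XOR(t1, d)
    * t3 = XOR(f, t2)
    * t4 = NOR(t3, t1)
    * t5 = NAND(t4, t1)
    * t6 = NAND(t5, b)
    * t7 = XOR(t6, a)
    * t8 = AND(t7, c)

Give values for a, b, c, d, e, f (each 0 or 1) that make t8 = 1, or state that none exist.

t8 = AND(t7, c) must be 1, so both t7 = 1 and c = 1.
t7 = XOR(t6, a) must be 1, so t6 and a differ.
Check with a=0, b=0, c=1, d=0, e=1, f=0:
t1 = NOT(e) = NOT 1 = 0
t2 = XOR(t1, d) = XOR(0, 0) = 0
t3 = XOR(f, t2) = XOR(0, 0) = 0
t4 = NOR(t3, t1) = NOR(0, 0) = 1
t5 = NAND(t4, t1) = NAND(1, 0) = 1
t6 = NAND(t5, b) = NAND(1, 0) = 1
t7 = XOR(t6, a) = XOR(1, 0) = 1
t8 = AND(t7, c) = AND(1, 1) = 1
So t8 = 1 as required.

a=0, b=0, c=1, d=0, e=1, f=0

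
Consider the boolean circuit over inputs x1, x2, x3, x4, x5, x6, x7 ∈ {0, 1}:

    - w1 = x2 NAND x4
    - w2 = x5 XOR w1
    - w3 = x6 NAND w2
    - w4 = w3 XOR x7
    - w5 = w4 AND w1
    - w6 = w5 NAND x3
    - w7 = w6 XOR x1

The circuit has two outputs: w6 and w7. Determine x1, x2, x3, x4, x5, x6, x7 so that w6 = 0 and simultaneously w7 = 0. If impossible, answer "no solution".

x1=0, x2=1, x3=1, x4=0, x5=0, x6=0, x7=0

Check with x1=0, x2=1, x3=1, x4=0, x5=0, x6=0, x7=0:
w1 = x2 NAND x4 = 1 NAND 0 = 1
w2 = x5 XOR w1 = 0 XOR 1 = 1
w3 = x6 NAND w2 = 0 NAND 1 = 1
w4 = w3 XOR x7 = 1 XOR 0 = 1
w5 = w4 AND w1 = 1 AND 1 = 1
w6 = w5 NAND x3 = 1 NAND 1 = 0
w7 = w6 XOR x1 = 0 XOR 0 = 0
So w6 = 0 and w7 = 0.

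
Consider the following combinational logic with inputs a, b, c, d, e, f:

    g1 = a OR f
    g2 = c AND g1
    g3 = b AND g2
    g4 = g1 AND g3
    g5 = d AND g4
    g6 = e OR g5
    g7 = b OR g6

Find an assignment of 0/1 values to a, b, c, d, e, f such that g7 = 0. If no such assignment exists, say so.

a=1, b=0, c=1, d=1, e=0, f=0

g7 = b OR g6 must be 0, so both b = 0 and g6 = 0.
Check with a=1, b=0, c=1, d=1, e=0, f=0:
g1 = a OR f = 1 OR 0 = 1
g2 = c AND g1 = 1 AND 1 = 1
g3 = b AND g2 = 0 AND 1 = 0
g4 = g1 AND g3 = 1 AND 0 = 0
g5 = d AND g4 = 1 AND 0 = 0
g6 = e OR g5 = 0 OR 0 = 0
g7 = b OR g6 = 0 OR 0 = 0
So g7 = 0 as required.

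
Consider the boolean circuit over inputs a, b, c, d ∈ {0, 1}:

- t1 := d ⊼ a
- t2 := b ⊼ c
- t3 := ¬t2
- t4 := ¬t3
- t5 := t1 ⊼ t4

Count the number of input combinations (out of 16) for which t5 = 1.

t5 = t1 ⊼ t4 must be 1, so at least one of t1, t4 is 0.
Enumerating the 16 input combinations, 7 give t5 = 1 and 9 give t5 = 0.

7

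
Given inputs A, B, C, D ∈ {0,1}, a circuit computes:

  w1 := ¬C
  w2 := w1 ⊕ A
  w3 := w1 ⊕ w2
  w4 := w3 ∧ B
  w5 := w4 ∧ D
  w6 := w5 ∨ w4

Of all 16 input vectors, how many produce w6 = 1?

4

w6 = w5 ∨ w4 must be 1, so at least one of w5, w4 is 1.
Satisfying assignments:
  A=1, B=1, C=0, D=0
  A=1, B=1, C=0, D=1
  A=1, B=1, C=1, D=0
  A=1, B=1, C=1, D=1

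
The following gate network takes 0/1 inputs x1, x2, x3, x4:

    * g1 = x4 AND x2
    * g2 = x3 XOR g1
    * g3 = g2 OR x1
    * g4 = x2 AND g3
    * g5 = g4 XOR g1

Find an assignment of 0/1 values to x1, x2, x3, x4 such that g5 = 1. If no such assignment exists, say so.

x1=1, x2=1, x3=1, x4=0

g5 = g4 XOR g1 must be 1, so g4 and g1 differ.
Check with x1=1, x2=1, x3=1, x4=0:
g1 = x4 AND x2 = 0 AND 1 = 0
g2 = x3 XOR g1 = 1 XOR 0 = 1
g3 = g2 OR x1 = 1 OR 1 = 1
g4 = x2 AND g3 = 1 AND 1 = 1
g5 = g4 XOR g1 = 1 XOR 0 = 1
So g5 = 1 as required.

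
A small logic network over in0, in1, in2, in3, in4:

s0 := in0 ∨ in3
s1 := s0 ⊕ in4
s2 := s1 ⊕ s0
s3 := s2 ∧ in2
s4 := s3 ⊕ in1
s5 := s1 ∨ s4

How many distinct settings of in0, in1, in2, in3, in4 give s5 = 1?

s5 = s1 ∨ s4 must be 1, so at least one of s1, s4 is 1.
Enumerating the 32 input combinations, 24 give s5 = 1 and 8 give s5 = 0.

24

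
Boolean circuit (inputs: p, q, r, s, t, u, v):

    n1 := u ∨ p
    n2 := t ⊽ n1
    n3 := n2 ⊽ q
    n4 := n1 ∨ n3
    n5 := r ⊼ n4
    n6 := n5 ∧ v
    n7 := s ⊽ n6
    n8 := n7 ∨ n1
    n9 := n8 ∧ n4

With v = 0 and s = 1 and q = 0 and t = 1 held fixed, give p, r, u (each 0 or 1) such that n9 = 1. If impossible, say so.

p=0, r=0, u=1

n9 = n8 ∧ n4 must be 1, so both n8 = 1 and n4 = 1.
n8 = n7 ∨ n1 must be 1, so at least one of n7, n1 is 1.
Check with v = 0 and s = 1 and q = 0 and t = 1 and p=0, r=0, u=1:
n1 = u ∨ p = 1 ∨ 0 = 1
n2 = t ⊽ n1 = 1 ⊽ 1 = 0
n3 = n2 ⊽ q = 0 ⊽ 0 = 1
n4 = n1 ∨ n3 = 1 ∨ 1 = 1
n5 = r ⊼ n4 = 0 ⊼ 1 = 1
n6 = n5 ∧ v = 1 ∧ 0 = 0
n7 = s ⊽ n6 = 1 ⊽ 0 = 0
n8 = n7 ∨ n1 = 0 ∨ 1 = 1
n9 = n8 ∧ n4 = 1 ∧ 1 = 1
So n9 = 1.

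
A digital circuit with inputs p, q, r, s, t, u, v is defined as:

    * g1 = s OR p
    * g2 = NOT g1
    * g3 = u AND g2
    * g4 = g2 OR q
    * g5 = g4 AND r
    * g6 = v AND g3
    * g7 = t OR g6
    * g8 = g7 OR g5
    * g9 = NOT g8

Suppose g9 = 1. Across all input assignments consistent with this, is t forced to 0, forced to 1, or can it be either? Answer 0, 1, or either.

0

g9 = NOT g8 must be 1, so g8 = 0.
g8 = g7 OR g5 must be 0, so both g7 = 0 and g5 = 0.
Every assignment with g9 = 1 has t = 0; there are 42 such assignment(s).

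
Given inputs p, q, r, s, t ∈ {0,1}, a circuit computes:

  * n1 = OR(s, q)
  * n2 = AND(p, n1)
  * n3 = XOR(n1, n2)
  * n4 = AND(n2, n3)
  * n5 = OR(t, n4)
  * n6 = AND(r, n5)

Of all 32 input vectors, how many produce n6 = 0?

n6 = AND(r, n5) must be 0, so at least one of r, n5 is 0.
Enumerating the 32 input combinations, 24 give n6 = 0 and 8 give n6 = 1.

24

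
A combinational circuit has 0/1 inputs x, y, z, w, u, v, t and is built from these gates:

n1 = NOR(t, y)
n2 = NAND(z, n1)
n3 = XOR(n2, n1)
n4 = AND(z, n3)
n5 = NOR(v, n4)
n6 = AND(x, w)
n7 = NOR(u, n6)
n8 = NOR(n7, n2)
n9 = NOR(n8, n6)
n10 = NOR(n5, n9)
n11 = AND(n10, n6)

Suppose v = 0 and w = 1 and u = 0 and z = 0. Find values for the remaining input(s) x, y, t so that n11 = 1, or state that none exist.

With v = 0 and w = 1 and u = 0 and z = 0 fixed, none of the 8 settings of x, y, t give n11 = 1.
For example, with x=1, y=0, t=1:
n1 = NOR(t, y) = NOR(1, 0) = 0
n2 = NAND(z, n1) = NAND(0, 0) = 1
n3 = XOR(n2, n1) = XOR(1, 0) = 1
n4 = AND(z, n3) = AND(0, 1) = 0
n5 = NOR(v, n4) = NOR(0, 0) = 1
n6 = AND(x, w) = AND(1, 1) = 1
n7 = NOR(u, n6) = NOR(0, 1) = 0
n8 = NOR(n7, n2) = NOR(0, 1) = 0
n9 = NOR(n8, n6) = NOR(0, 1) = 0
n10 = NOR(n5, n9) = NOR(1, 0) = 0
n11 = AND(n10, n6) = AND(0, 1) = 0
giving n11 = 0 ≠ 1.

no solution exists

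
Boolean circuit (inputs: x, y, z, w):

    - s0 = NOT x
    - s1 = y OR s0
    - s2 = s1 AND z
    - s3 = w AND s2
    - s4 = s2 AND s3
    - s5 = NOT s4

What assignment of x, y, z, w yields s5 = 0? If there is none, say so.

s5 = NOT s4 must be 0, so s4 = 1.
s4 = s2 AND s3 must be 1, so both s2 = 1 and s3 = 1.
s2 = s1 AND z must be 1, so both s1 = 1 and z = 1.
Check with x=0 y=1 z=1 w=1:
s0 = NOT x = NOT 0 = 1
s1 = y OR s0 = 1 OR 1 = 1
s2 = s1 AND z = 1 AND 1 = 1
s3 = w AND s2 = 1 AND 1 = 1
s4 = s2 AND s3 = 1 AND 1 = 1
s5 = NOT s4 = NOT 1 = 0
So s5 = 0 as required.

x=0 y=1 z=1 w=1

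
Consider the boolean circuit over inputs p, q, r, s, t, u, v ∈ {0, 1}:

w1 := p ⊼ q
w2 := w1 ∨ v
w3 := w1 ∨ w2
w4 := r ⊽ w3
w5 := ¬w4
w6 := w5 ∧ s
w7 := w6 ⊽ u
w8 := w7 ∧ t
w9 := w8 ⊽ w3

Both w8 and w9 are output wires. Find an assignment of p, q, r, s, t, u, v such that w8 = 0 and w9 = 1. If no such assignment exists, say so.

p=1, q=1, r=1, s=0, t=0, u=1, v=0

Check with p=1, q=1, r=1, s=0, t=0, u=1, v=0:
w1 = p ⊼ q = 1 ⊼ 1 = 0
w2 = w1 ∨ v = 0 ∨ 0 = 0
w3 = w1 ∨ w2 = 0 ∨ 0 = 0
w4 = r ⊽ w3 = 1 ⊽ 0 = 0
w5 = ¬w4 = ¬0 = 1
w6 = w5 ∧ s = 1 ∧ 0 = 0
w7 = w6 ⊽ u = 0 ⊽ 1 = 0
w8 = w7 ∧ t = 0 ∧ 0 = 0
w9 = w8 ⊽ w3 = 0 ⊽ 0 = 1
So w8 = 0 and w9 = 1.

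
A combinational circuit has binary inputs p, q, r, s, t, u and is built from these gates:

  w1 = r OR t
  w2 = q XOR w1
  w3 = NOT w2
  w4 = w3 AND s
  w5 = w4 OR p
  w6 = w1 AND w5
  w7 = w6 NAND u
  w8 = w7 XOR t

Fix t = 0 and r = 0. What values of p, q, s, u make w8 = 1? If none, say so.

p=0, q=1, s=0, u=0

Check with t = 0 and r = 0 and p=0, q=1, s=0, u=0:
w1 = r OR t = 0 OR 0 = 0
w2 = q XOR w1 = 1 XOR 0 = 1
w3 = NOT w2 = NOT 1 = 0
w4 = w3 AND s = 0 AND 0 = 0
w5 = w4 OR p = 0 OR 0 = 0
w6 = w1 AND w5 = 0 AND 0 = 0
w7 = w6 NAND u = 0 NAND 0 = 1
w8 = w7 XOR t = 1 XOR 0 = 1
So w8 = 1.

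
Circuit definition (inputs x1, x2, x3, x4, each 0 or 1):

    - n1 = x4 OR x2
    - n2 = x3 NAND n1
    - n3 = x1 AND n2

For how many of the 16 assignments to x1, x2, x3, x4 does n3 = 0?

n3 = x1 AND n2 must be 0, so at least one of x1, n2 is 0.
Enumerating the 16 input combinations, 11 give n3 = 0 and 5 give n3 = 1.

11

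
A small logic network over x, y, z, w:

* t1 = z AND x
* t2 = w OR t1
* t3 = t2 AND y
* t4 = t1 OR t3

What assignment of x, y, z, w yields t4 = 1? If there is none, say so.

x=1, y=1, z=0, w=1

t4 = t1 OR t3 must be 1, so at least one of t1, t3 is 1.
Check with x=1, y=1, z=0, w=1:
t1 = z AND x = 0 AND 1 = 0
t2 = w OR t1 = 1 OR 0 = 1
t3 = t2 AND y = 1 AND 1 = 1
t4 = t1 OR t3 = 0 OR 1 = 1
So t4 = 1 as required.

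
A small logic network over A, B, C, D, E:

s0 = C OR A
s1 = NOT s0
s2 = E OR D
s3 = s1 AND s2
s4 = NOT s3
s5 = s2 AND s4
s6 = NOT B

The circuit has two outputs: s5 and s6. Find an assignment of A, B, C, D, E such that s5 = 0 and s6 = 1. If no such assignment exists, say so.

Check with A=0, B=0, C=0, D=0, E=0:
s0 = C OR A = 0 OR 0 = 0
s1 = NOT s0 = NOT 0 = 1
s2 = E OR D = 0 OR 0 = 0
s3 = s1 AND s2 = 1 AND 0 = 0
s4 = NOT s3 = NOT 0 = 1
s5 = s2 AND s4 = 0 AND 1 = 0
s6 = NOT B = NOT 0 = 1
So s5 = 0 and s6 = 1.

A=0, B=0, C=0, D=0, E=0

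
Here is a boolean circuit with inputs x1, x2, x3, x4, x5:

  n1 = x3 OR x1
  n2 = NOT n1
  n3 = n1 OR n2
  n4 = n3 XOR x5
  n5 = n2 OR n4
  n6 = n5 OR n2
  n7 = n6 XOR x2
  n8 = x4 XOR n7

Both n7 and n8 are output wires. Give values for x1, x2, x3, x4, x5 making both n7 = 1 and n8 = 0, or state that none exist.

Check with x1=1 x2=0 x3=0 x4=1 x5=0:
n1 = x3 OR x1 = 0 OR 1 = 1
n2 = NOT n1 = NOT 1 = 0
n3 = n1 OR n2 = 1 OR 0 = 1
n4 = n3 XOR x5 = 1 XOR 0 = 1
n5 = n2 OR n4 = 0 OR 1 = 1
n6 = n5 OR n2 = 1 OR 0 = 1
n7 = n6 XOR x2 = 1 XOR 0 = 1
n8 = x4 XOR n7 = 1 XOR 1 = 0
So n7 = 1 and n8 = 0.

x1=1 x2=0 x3=0 x4=1 x5=0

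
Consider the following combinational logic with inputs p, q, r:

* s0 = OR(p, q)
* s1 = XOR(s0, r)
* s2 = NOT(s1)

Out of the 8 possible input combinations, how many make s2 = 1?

s2 = NOT(s1) must be 1, so s1 = 0.
s1 = XOR(s0, r) must be 0, so s0 and r are equal.
Enumerating the 8 input combinations, 4 give s2 = 1 and 4 give s2 = 0.

4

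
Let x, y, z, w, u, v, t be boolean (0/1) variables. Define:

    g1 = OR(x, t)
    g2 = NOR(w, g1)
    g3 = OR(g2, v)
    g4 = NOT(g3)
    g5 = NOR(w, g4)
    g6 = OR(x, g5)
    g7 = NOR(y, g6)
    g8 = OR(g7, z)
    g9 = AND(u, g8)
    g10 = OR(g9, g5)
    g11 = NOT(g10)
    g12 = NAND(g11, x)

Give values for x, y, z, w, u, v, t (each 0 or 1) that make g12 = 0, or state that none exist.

x=1, y=0, z=0, w=1, u=0, v=0, t=0

g12 = NAND(g11, x) must be 0, so both g11 = 1 and x = 1.
g11 = NOT(g10) must be 1, so g10 = 0.
g10 = OR(g9, g5) must be 0, so both g9 = 0 and g5 = 0.
Check with x=1, y=0, z=0, w=1, u=0, v=0, t=0:
g1 = OR(x, t) = OR(1, 0) = 1
g2 = NOR(w, g1) = NOR(1, 1) = 0
g3 = OR(g2, v) = OR(0, 0) = 0
g4 = NOT(g3) = NOT 0 = 1
g5 = NOR(w, g4) = NOR(1, 1) = 0
g6 = OR(x, g5) = OR(1, 0) = 1
g7 = NOR(y, g6) = NOR(0, 1) = 0
g8 = OR(g7, z) = OR(0, 0) = 0
g9 = AND(u, g8) = AND(0, 0) = 0
g10 = OR(g9, g5) = OR(0, 0) = 0
g11 = NOT(g10) = NOT 0 = 1
g12 = NAND(g11, x) = NAND(1, 1) = 0
So g12 = 0 as required.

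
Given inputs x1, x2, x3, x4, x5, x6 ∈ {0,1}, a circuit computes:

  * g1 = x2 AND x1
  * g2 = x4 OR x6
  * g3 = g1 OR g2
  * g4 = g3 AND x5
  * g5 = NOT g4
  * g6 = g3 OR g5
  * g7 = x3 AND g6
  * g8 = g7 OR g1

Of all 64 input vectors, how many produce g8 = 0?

g8 = g7 OR g1 must be 0, so both g7 = 0 and g1 = 0.
g7 = x3 AND g6 must be 0, so at least one of x3, g6 is 0.
Enumerating the 64 input combinations, 24 give g8 = 0 and 40 give g8 = 1.

24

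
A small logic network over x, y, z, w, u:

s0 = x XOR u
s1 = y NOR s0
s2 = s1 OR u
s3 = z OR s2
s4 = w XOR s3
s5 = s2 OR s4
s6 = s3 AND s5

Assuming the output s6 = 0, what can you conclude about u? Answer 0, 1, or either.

0

s6 = s3 AND s5 must be 0, so at least one of s3, s5 is 0.
Every assignment with s6 = 0 has u = 0; there are 9 such assignment(s).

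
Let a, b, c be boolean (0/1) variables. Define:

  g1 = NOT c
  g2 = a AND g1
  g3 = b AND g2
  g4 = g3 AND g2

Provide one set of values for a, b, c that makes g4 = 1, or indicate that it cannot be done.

a=1, b=1, c=0

Check with a=1, b=1, c=0:
g1 = NOT c = NOT 0 = 1
g2 = a AND g1 = 1 AND 1 = 1
g3 = b AND g2 = 1 AND 1 = 1
g4 = g3 AND g2 = 1 AND 1 = 1
So g4 = 1 as required.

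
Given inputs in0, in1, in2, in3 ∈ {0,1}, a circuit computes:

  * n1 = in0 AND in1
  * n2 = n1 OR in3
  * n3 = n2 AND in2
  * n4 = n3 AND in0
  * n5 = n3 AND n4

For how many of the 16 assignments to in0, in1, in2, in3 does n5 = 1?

3

n5 = n3 AND n4 must be 1, so both n3 = 1 and n4 = 1.
Satisfying assignments:
  in0=1, in1=0, in2=1, in3=1
  in0=1, in1=1, in2=1, in3=0
  in0=1, in1=1, in2=1, in3=1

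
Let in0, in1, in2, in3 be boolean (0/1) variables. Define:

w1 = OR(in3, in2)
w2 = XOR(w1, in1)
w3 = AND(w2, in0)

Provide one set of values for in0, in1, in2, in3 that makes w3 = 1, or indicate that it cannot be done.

in0=1, in1=1, in2=0, in3=0

w3 = AND(w2, in0) must be 1, so both w2 = 1 and in0 = 1.
w2 = XOR(w1, in1) must be 1, so w1 and in1 differ.
Check with in0=1, in1=1, in2=0, in3=0:
w1 = OR(in3, in2) = OR(0, 0) = 0
w2 = XOR(w1, in1) = XOR(0, 1) = 1
w3 = AND(w2, in0) = AND(1, 1) = 1
So w3 = 1 as required.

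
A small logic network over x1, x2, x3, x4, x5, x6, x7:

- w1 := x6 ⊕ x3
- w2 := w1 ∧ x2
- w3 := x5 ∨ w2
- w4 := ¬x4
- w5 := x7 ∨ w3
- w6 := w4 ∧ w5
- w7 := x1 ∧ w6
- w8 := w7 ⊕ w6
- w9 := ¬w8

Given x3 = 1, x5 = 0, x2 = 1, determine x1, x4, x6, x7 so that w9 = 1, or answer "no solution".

w9 = ¬w8 must be 1, so w8 = 0.
w8 = w7 ⊕ w6 must be 0, so w7 and w6 are equal.
Check with x3 = 1, x5 = 0, x2 = 1 and x1=0, x4=1, x6=0, x7=0:
w1 = x6 ⊕ x3 = 0 ⊕ 1 = 1
w2 = w1 ∧ x2 = 1 ∧ 1 = 1
w3 = x5 ∨ w2 = 0 ∨ 1 = 1
w4 = ¬x4 = ¬1 = 0
w5 = x7 ∨ w3 = 0 ∨ 1 = 1
w6 = w4 ∧ w5 = 0 ∧ 1 = 0
w7 = x1 ∧ w6 = 0 ∧ 0 = 0
w8 = w7 ⊕ w6 = 0 ⊕ 0 = 0
w9 = ¬w8 = ¬0 = 1
So w9 = 1.

x1=0, x4=1, x6=0, x7=0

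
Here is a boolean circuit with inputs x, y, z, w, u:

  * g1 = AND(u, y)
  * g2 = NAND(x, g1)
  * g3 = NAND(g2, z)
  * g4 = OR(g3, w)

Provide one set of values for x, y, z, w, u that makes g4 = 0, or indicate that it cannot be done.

x=1, y=0, z=1, w=0, u=1

Check with x=1, y=0, z=1, w=0, u=1:
g1 = AND(u, y) = AND(1, 0) = 0
g2 = NAND(x, g1) = NAND(1, 0) = 1
g3 = NAND(g2, z) = NAND(1, 1) = 0
g4 = OR(g3, w) = OR(0, 0) = 0
So g4 = 0 as required.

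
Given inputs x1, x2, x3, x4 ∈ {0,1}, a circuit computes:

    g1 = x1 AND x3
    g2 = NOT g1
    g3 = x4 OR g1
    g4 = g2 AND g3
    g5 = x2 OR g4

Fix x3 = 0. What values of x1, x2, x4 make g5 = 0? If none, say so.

x1=1, x2=0, x4=0

g5 = x2 OR g4 must be 0, so both x2 = 0 and g4 = 0.
g4 = g2 AND g3 must be 0, so at least one of g2, g3 is 0.
Check with x3 = 0 and x1=1, x2=0, x4=0:
g1 = x1 AND x3 = 1 AND 0 = 0
g2 = NOT g1 = NOT 0 = 1
g3 = x4 OR g1 = 0 OR 0 = 0
g4 = g2 AND g3 = 1 AND 0 = 0
g5 = x2 OR g4 = 0 OR 0 = 0
So g5 = 0.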